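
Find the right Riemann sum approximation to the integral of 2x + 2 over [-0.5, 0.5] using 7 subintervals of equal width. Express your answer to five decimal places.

Δx = (0.5 − (-0.5))/7 = 1/7.
Right endpoints: -5/14, -3/14, -1/14, 1/14, 3/14, 5/14, 0.5.
f(-5/14) = 9/7, f(-3/14) = 11/7, f(-1/14) = 13/7, f(1/14) = 15/7, f(3/14) = 17/7, f(5/14) = 19/7, f(0.5) = 3.
Sum = Δx · [f(-5/14) + f(-3/14) + f(-1/14) + ...].
Sum ≈ 2.14286.

2.14286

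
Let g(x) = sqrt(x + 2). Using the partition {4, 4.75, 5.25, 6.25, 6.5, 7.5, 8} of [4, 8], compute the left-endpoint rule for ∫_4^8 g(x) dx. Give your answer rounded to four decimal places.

Subinterval widths: 0.75, 0.5, 1, 0.25, 1, 0.5.
Left endpoints: 4, 4.75, 5.25, 6.25, 6.5, 7.5.
g(4) ≈ 2.4495, g(4.75) ≈ 2.5981, g(5.25) ≈ 2.6926, g(6.25) ≈ 2.8723, g(6.5) ≈ 2.9155, g(7.5) ≈ 3.0822.
Sum = Σ Δx_i · g(x_i).
Sum ≈ 11.0034.

11.0034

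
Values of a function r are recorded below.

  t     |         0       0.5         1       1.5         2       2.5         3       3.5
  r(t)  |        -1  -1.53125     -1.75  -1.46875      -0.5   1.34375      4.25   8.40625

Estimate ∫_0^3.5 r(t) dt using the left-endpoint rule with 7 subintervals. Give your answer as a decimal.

Δt = 0.5.
Sum = 0.5·[(-1) + (-1.53125) + (-1.75) + (-1.46875) + (-0.5) + 1.34375 + 4.25] = -0.328125.

-0.328125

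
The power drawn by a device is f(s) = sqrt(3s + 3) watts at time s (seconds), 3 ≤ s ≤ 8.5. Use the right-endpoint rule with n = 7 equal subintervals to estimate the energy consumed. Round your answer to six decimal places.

Δs = (8.5 − 3)/7 = 11/14.
Right endpoints: 53/14, 32/7, 75/14, 43/7, 97/14, 54/7, 8.5.
f(53/14) ≈ 3.789082, f(32/7) ≈ 4.088311, f(75/14) ≈ 4.367085, f(43/7) ≈ 4.629100, f(97/14) ≈ 4.877060, f(54/7) ≈ 5.113009, f(8.5) ≈ 5.338539.
Sum = Δs · [f(53/14) + f(32/7) + f(75/14) + ...].
Sum ≈ 25.301717.

25.301717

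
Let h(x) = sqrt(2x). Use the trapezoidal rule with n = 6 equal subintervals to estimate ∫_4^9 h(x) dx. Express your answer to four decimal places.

17.9066

Δx = (9 − 4)/6 = 5/6.
h(4) ≈ 2.8284, h(29/6) ≈ 3.1091, h(17/3) ≈ 3.3665, h(6.5) ≈ 3.6056, h(22/3) ≈ 3.8297, h(49/6) ≈ 4.0415, h(9) ≈ 4.2426.
T_6 = (Δx/2)·[h(x_0) + 2h(x_1) + ... + 2h(x_{5}) + h(x_6)].
Sum ≈ 17.9066.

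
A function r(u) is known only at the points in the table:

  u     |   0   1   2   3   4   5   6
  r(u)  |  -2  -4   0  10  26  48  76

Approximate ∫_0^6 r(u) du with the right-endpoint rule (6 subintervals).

Δu = 1.
Sum = 1·[(-4) + 0 + 10 + 26 + 48 + 76] = 156.

156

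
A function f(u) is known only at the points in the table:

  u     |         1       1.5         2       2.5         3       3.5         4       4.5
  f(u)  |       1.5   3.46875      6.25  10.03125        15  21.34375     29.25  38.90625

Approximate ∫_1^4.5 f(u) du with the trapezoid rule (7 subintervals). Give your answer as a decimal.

52.7734375

Δu = 0.5.
T_7 = (0.5/2)·[1.5 + 2·3.46875 + 2·6.25 + 2·10.03125 + 2·15 + 2·21.34375 + 2·29.25 + 38.90625] = 52.7734375.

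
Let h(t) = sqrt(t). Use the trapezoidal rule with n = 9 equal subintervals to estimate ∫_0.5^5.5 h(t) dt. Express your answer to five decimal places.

8.35092

Δt = (5.5 − 0.5)/9 = 5/9.
h(0.5) ≈ 0.70711, h(19/18) ≈ 1.02740, h(29/18) ≈ 1.26930, h(13/6) ≈ 1.47196, h(49/18) ≈ 1.64992, h(59/18) ≈ 1.81046, h(23/6) ≈ 1.95789, h(79/18) ≈ 2.09497, h(89/18) ≈ 2.22361, h(5.5) ≈ 2.34521.
T_9 = (Δt/2)·[h(t_0) + 2h(t_1) + ... + 2h(t_{8}) + h(t_9)].
Sum ≈ 8.35092.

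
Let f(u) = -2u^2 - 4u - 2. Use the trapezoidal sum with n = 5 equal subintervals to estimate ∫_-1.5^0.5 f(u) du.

Δu = (0.5 − (-1.5))/5 = 0.4.
f(-1.5) = -0.5, f(-1.1) = -0.02, f(-0.7) = -0.18, f(-0.3) = -0.98, f(0.1) = -2.42, f(0.5) = -4.5.
T_5 = (Δu/2)·[f(u_0) + 2f(u_1) + ... + 2f(u_{4}) + f(u_5)].
Sum = -2.44.

-2.44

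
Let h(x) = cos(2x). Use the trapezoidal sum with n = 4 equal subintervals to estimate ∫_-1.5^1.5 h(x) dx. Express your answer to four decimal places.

Δx = (1.5 − (-1.5))/4 = 0.75.
h(-1.5) ≈ -0.9900, h(-0.75) ≈ 0.0707, h(0) ≈ 1.0000, h(0.75) ≈ 0.0707, h(1.5) ≈ -0.9900.
T_4 = (Δx/2)·[h(x_0) + 2h(x_1) + 2h(x_2) + 2h(x_3) + h(x_4)].
Sum ≈ 0.1136.

0.1136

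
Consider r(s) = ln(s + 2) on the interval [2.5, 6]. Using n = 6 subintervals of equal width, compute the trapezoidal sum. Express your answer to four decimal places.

Δs = (6 − 2.5)/6 = 7/12.
r(2.5) ≈ 1.5041, r(37/12) ≈ 1.6260, r(11/3) ≈ 1.7346, r(4.25) ≈ 1.8326, r(29/6) ≈ 1.9218, r(65/12) ≈ 2.0037, r(6) ≈ 2.0794.
T_6 = (Δs/2)·[r(s_0) + 2r(s_1) + ... + 2r(s_{5}) + r(s_6)].
Sum ≈ 6.3644.

6.3644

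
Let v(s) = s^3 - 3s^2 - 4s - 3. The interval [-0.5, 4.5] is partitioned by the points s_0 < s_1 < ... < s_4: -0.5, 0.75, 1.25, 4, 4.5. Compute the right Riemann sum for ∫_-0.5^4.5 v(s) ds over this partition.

-18.01171875

Subinterval widths: 1.25, 0.5, 2.75, 0.5.
Right endpoints: 0.75, 1.25, 4, 4.5.
v(0.75) = -7.265625, v(1.25) = -10.734375, v(4) = -3, v(4.5) = 9.375.
Sum = Σ Δs_i · v(s_i).
Sum = -18.01171875.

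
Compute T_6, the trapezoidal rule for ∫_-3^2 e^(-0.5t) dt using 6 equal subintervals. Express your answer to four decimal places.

8.3463

Δt = (2 − (-3))/6 = 5/6.
f(-3) ≈ 4.4817, f(-13/6) ≈ 2.9545, f(-4/3) ≈ 1.9477, f(-0.5) ≈ 1.2840, f(1/3) ≈ 0.8465, f(7/6) ≈ 0.5580, f(2) ≈ 0.3679.
T_6 = (Δt/2)·[f(t_0) + 2f(t_1) + ... + 2f(t_{5}) + f(t_6)].
Sum ≈ 8.3463.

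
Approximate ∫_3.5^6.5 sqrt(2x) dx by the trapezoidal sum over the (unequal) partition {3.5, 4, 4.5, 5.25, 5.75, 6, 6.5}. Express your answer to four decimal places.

9.4480

Subinterval widths: 0.5, 0.5, 0.75, 0.5, 0.25, 0.5.
f(3.5) ≈ 2.6458, f(4) ≈ 2.8284, f(4.5) ≈ 3.0000, f(5.25) ≈ 3.2404, f(5.75) ≈ 3.3912, f(6) ≈ 3.4641, f(6.5) ≈ 3.6056.
On each subinterval the trapezoid contributes (Δx_i/2)·[f(x_{i-1}) + f(x_i)].
Sum ≈ 9.4480.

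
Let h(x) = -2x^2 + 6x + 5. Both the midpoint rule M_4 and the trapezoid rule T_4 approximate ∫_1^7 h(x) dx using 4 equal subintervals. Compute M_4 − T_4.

6.75

M_4 = -51.75.
T_4 = -58.5.
M_4 − T_4 = 6.75.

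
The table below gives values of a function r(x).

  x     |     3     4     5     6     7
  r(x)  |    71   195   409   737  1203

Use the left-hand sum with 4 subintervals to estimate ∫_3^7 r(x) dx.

1412

Δx = 1.
Sum = 1·[71 + 195 + 409 + 737] = 1412.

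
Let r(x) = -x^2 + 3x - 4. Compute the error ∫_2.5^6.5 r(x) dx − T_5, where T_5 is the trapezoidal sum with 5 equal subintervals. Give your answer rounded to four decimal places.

Exact integral: ∫_2.5^6.5 r(x) dx ≈ -48.333333.
T_5 = -48.76.
Error ≈ -48.333333 − (-48.76) ≈ 0.4267.

0.4267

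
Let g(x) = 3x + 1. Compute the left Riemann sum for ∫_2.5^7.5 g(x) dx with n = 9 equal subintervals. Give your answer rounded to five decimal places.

Δx = (7.5 − 2.5)/9 = 5/9.
Left endpoints: 2.5, 55/18, 65/18, 25/6, 85/18, 95/18, 35/6, 115/18, 125/18.
g(2.5) = 8.5, g(55/18) = 61/6, g(65/18) = 71/6, g(25/6) = 13.5, g(85/18) = 91/6, g(95/18) = 101/6, g(35/6) = 18.5, g(115/18) = 121/6, g(125/18) = 131/6.
Sum = Δx · [g(2.5) + g(55/18) + g(65/18) + ...].
Sum ≈ 75.83333.

75.83333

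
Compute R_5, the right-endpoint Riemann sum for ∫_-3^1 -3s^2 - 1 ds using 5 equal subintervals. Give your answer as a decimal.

-23.68

Δs = (1 − (-3))/5 = 0.8.
Right endpoints: -2.2, -1.4, -0.6, 0.2, 1.
f(-2.2) = -15.52, f(-1.4) = -6.88, f(-0.6) = -2.08, f(0.2) = -1.12, f(1) = -4.
Sum = Δs · [f(-2.2) + f(-1.4) + f(-0.6) + f(0.2) + f(1)].
Sum = -23.68.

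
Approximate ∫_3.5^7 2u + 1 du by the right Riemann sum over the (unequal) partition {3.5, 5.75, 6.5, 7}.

Subinterval widths: 2.25, 0.75, 0.5.
Right endpoints: 5.75, 6.5, 7.
f(5.75) = 12.5, f(6.5) = 14, f(7) = 15.
Sum = Σ Δu_i · f(u_i).
Sum = 46.125.

46.125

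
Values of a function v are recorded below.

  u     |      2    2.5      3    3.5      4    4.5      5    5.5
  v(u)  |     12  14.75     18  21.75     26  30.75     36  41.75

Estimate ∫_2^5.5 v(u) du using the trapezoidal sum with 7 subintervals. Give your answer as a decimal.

Δu = 0.5.
T_7 = (0.5/2)·[12 + 2·14.75 + 2·18 + 2·21.75 + 2·26 + 2·30.75 + 2·36 + 41.75] = 87.0625.

87.0625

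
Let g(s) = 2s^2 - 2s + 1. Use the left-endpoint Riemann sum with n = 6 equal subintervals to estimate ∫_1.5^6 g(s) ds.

Δs = (6 − 1.5)/6 = 0.75.
Left endpoints: 1.5, 2.25, 3, 3.75, 4.5, 5.25.
g(1.5) = 2.5, g(2.25) = 6.625, g(3) = 13, g(3.75) = 21.625, g(4.5) = 32.5, g(5.25) = 45.625.
Sum = Δs · [g(1.5) + g(2.25) + g(3) + ...].
Sum = 91.40625.

91.40625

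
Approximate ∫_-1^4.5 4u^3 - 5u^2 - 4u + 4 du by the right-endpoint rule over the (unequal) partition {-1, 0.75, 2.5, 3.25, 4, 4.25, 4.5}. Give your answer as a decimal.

336.84375

Subinterval widths: 1.75, 1.75, 0.75, 0.75, 0.25, 0.25.
Right endpoints: 0.75, 2.5, 3.25, 4, 4.25, 4.5.
f(0.75) = -0.125, f(2.5) = 25.25, f(3.25) = 75.5, f(4) = 164, f(4.25) = 203.75, f(4.5) = 249.25.
Sum = Σ Δu_i · f(u_i).
Sum = 336.84375.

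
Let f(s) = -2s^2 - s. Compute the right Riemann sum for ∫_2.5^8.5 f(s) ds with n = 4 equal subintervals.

Δs = (8.5 − 2.5)/4 = 1.5.
Right endpoints: 4, 5.5, 7, 8.5.
f(4) = -36, f(5.5) = -66, f(7) = -105, f(8.5) = -153.
Sum = Δs · [f(4) + f(5.5) + f(7) + f(8.5)].
Sum = -540.

-540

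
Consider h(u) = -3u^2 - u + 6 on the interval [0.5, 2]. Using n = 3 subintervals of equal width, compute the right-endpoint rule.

-4.125

Δu = (2 − 0.5)/3 = 0.5.
Right endpoints: 1, 1.5, 2.
h(1) = 2, h(1.5) = -2.25, h(2) = -8.
Sum = Δu · [h(1) + h(1.5) + h(2)].
Sum = -4.125.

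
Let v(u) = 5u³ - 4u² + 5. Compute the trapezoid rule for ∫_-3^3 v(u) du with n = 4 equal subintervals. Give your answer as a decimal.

Δu = (3 − (-3))/4 = 1.5.
v(-3) = -166, v(-1.5) = -20.875, v(0) = 5, v(1.5) = 12.875, v(3) = 104.
T_4 = (Δu/2)·[v(u_0) + 2v(u_1) + 2v(u_2) + 2v(u_3) + v(u_4)].
Sum = -51.

-51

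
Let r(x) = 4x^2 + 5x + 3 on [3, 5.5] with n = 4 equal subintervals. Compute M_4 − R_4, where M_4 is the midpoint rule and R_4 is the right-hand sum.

M_4 = 246.1328125.
R_4 = 277.578125.
M_4 − R_4 = -31.4453125.

-31.4453125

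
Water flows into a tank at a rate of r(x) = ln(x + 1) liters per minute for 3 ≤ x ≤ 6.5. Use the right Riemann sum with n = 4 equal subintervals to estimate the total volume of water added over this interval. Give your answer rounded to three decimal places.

Δx = (6.5 − 3)/4 = 0.875.
Right endpoints: 3.875, 4.75, 5.625, 6.5.
r(3.875) ≈ 1.584, r(4.75) ≈ 1.749, r(5.625) ≈ 1.891, r(6.5) ≈ 2.015.
Sum = Δx · [r(3.875) + r(4.75) + r(5.625) + r(6.5)].
Sum ≈ 6.334.

6.334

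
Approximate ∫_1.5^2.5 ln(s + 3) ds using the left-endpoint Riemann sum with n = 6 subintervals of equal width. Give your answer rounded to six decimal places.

1.590950

Δs = (2.5 − 1.5)/6 = 1/6.
Left endpoints: 1.5, 5/3, 11/6, 2, 13/6, 7/3.
f(1.5) ≈ 1.504077, f(5/3) ≈ 1.540445, f(11/6) ≈ 1.575536, f(2) ≈ 1.609438, f(13/6) ≈ 1.642228, f(7/3) ≈ 1.673976.
Sum = Δs · [f(1.5) + f(5/3) + f(11/6) + ...].
Sum ≈ 1.590950.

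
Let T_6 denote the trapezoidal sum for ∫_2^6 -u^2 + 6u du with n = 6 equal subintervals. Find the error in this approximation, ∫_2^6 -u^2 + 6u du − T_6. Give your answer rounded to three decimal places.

Exact integral: ∫_2^6 f(u) du ≈ 26.66667.
T_6 ≈ 26.37037.
Error ≈ 26.66667 − 26.37037 ≈ 0.296.

0.296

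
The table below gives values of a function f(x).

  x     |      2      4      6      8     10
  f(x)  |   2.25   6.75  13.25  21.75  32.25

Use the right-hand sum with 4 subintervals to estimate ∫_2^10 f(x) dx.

Δx = 2.
Sum = 2·[6.75 + 13.25 + 21.75 + 32.25] = 148.

148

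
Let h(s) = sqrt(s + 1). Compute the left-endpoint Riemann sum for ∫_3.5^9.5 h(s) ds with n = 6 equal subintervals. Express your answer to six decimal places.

Δs = (9.5 − 3.5)/6 = 1.
Left endpoints: 3.5, 4.5, 5.5, 6.5, 7.5, 8.5.
h(3.5) ≈ 2.121320, h(4.5) ≈ 2.345208, h(5.5) ≈ 2.549510, h(6.5) ≈ 2.738613, h(7.5) ≈ 2.915476, h(8.5) ≈ 3.082207.
Sum = Δs · [h(3.5) + h(4.5) + h(5.5) + ...].
Sum ≈ 15.752334.

15.752334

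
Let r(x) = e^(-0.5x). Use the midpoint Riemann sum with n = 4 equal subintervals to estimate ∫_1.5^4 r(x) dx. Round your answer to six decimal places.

Δx = (4 − 1.5)/4 = 0.625.
Midpoints: 1.8125, 2.4375, 3.0625, 3.6875.
r(1.8125) ≈ 0.404037, r(2.4375) ≈ 0.295599, r(3.0625) ≈ 0.216265, r(3.6875) ≈ 0.158223.
Sum = Δx · [r(1.8125) + r(2.4375) + r(3.0625) + r(3.6875)].
Sum ≈ 0.671328.

0.671328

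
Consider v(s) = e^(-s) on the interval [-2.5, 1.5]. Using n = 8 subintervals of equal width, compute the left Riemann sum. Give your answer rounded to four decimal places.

Δs = (1.5 − (-2.5))/8 = 0.5.
Left endpoints: -2.5, -2, -1.5, -1, -0.5, 0, 0.5, 1.
v(-2.5) ≈ 12.1825, v(-2) ≈ 7.3891, v(-1.5) ≈ 4.4817, v(-1) ≈ 2.7183, v(-0.5) ≈ 1.6487, v(0) ≈ 1.0000, v(0.5) ≈ 0.6065, v(1) ≈ 0.3679.
Sum = Δs · [v(-2.5) + v(-2) + v(-1.5) + ...].
Sum ≈ 15.1973.

15.1973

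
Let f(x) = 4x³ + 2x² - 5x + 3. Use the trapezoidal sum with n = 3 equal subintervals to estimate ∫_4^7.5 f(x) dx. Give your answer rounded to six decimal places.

3112.893519

Δx = (7.5 − 4)/3 = 7/6.
f(4) = 271, f(31/6) = 31441/54, f(19/3) = 28828/27, f(7.5) = 1765.5.
T_3 = (Δx/2)·[f(x_0) + 2f(x_1) + 2f(x_2) + f(x_3)].
Sum ≈ 3112.893519.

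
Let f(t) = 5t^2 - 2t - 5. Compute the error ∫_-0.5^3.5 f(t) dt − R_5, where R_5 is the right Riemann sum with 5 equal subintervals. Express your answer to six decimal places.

-22.933333

Exact integral: ∫_-0.5^3.5 f(t) dt ≈ 39.66666667.
R_5 = 62.6.
Error ≈ 39.66666667 − 62.6 ≈ -22.933333.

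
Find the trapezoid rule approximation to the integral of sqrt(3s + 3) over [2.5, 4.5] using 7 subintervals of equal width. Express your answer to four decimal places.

7.3326

Δs = (4.5 − 2.5)/7 = 2/7.
f(2.5) ≈ 3.2404, f(39/14) ≈ 3.3700, f(43/14) ≈ 3.4949, f(47/14) ≈ 3.6154, f(51/14) ≈ 3.7321, f(55/14) ≈ 3.8452, f(59/14) ≈ 3.9551, f(4.5) ≈ 4.0620.
T_7 = (Δs/2)·[f(s_0) + 2f(s_1) + ... + 2f(s_{6}) + f(s_7)].
Sum ≈ 7.3326.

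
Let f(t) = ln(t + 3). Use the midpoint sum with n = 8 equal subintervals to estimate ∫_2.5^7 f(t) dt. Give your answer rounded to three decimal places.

9.151

Δt = (7 − 2.5)/8 = 0.5625.
Midpoints: 2.78125, 3.34375, 3.90625, 4.46875, 5.03125, 5.59375, 6.15625, 6.71875.
f(2.78125) ≈ 1.755, f(3.34375) ≈ 1.847, f(3.90625) ≈ 1.932, f(4.46875) ≈ 2.011, f(5.03125) ≈ 2.083, f(5.59375) ≈ 2.151, f(6.15625) ≈ 2.214, f(6.71875) ≈ 2.274.
Sum = Δt · [f(2.78125) + f(3.34375) + f(3.90625) + ...].
Sum ≈ 9.151.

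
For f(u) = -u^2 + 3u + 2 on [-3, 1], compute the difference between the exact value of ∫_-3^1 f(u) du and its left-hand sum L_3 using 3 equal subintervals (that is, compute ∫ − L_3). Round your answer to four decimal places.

14.5185

Exact integral: ∫_-3^1 f(u) du ≈ -13.333333.
L_3 ≈ -27.851852.
Error ≈ -13.333333 − (-27.851852) ≈ 14.5185.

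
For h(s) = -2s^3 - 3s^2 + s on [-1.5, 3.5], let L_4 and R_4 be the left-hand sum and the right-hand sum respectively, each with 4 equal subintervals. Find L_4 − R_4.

L_4 = -52.03125.
R_4 = -198.90625.
L_4 − R_4 = 146.875.

146.875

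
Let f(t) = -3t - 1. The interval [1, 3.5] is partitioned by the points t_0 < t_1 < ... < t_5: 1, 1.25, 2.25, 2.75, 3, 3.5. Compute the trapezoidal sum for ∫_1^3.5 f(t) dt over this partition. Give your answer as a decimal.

-19.375

Subinterval widths: 0.25, 1, 0.5, 0.25, 0.5.
f(1) = -4, f(1.25) = -4.75, f(2.25) = -7.75, f(2.75) = -9.25, f(3) = -10, f(3.5) = -11.5.
On each subinterval the trapezoid contributes (Δt_i/2)·[f(t_{i-1}) + f(t_i)].
Sum = -19.375.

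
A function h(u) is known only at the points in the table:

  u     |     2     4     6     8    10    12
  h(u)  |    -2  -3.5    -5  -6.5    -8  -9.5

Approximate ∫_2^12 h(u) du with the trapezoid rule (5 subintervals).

-57.5

Δu = 2.
T_5 = (2/2)·[(-2) + 2·(-3.5) + 2·(-5) + 2·(-6.5) + 2·(-8) + (-9.5)] = -57.5.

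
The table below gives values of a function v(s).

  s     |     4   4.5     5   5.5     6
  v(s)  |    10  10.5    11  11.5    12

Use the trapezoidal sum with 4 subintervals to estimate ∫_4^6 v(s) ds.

22

Δs = 0.5.
T_4 = (0.5/2)·[10 + 2·10.5 + 2·11 + 2·11.5 + 12] = 22.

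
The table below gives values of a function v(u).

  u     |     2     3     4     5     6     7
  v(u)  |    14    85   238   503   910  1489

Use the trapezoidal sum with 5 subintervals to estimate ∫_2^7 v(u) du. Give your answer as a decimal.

Δu = 1.
T_5 = (1/2)·[14 + 2·85 + 2·238 + 2·503 + 2·910 + 1489] = 2487.5.

2487.5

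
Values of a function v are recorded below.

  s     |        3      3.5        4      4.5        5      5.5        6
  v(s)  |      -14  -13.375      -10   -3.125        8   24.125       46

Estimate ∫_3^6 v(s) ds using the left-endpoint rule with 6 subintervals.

-4.1875

Δs = 0.5.
Sum = 0.5·[(-14) + (-13.375) + (-10) + (-3.125) + 8 + 24.125] = -4.1875.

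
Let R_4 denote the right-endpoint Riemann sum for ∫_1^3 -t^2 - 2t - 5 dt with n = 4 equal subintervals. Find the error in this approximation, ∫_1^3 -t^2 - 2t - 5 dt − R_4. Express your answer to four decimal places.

3.0833

Exact integral: ∫_1^3 f(t) dt ≈ -26.666667.
R_4 = -29.75.
Error ≈ -26.666667 − (-29.75) ≈ 3.0833.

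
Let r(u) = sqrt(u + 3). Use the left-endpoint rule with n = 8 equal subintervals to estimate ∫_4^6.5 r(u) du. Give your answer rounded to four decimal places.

7.1054

Δu = (6.5 − 4)/8 = 0.3125.
Left endpoints: 4, 4.3125, 4.625, 4.9375, 5.25, 5.5625, 5.875, 6.1875.
r(4) ≈ 2.6458, r(4.3125) ≈ 2.7042, r(4.625) ≈ 2.7613, r(4.9375) ≈ 2.8174, r(5.25) ≈ 2.8723, r(5.5625) ≈ 2.9262, r(5.875) ≈ 2.9791, r(6.1875) ≈ 3.0311.
Sum = Δu · [r(4) + r(4.3125) + r(4.625) + ...].
Sum ≈ 7.1054.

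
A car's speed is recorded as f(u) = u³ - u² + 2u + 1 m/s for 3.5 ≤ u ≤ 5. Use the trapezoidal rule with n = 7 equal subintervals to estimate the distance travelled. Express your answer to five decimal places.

Δu = (5 − 3.5)/7 = 3/14.
f(3.5) = 38.625, f(26/7) = 15735/343, f(55/14) = 148329/2744, f(29/7) = 21687/343, f(61/14) = 201543/2744, f(32/7) = 29079/343, f(67/14) = 266925/2744, f(5) = 111.
T_7 = (Δu/2)·[f(u_0) + 2f(u_1) + ... + 2f(u_{6}) + f(u_7)].
Sum ≈ 105.74426.

105.74426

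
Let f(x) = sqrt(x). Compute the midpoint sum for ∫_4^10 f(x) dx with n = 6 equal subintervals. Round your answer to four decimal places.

15.7523

Δx = (10 − 4)/6 = 1.
Midpoints: 4.5, 5.5, 6.5, 7.5, 8.5, 9.5.
f(4.5) ≈ 2.1213, f(5.5) ≈ 2.3452, f(6.5) ≈ 2.5495, f(7.5) ≈ 2.7386, f(8.5) ≈ 2.9155, f(9.5) ≈ 3.0822.
Sum = Δx · [f(4.5) + f(5.5) + f(6.5) + ...].
Sum ≈ 15.7523.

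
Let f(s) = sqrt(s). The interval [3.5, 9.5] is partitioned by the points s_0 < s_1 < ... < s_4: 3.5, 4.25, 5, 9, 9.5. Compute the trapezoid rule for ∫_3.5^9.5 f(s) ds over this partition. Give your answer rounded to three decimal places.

15.079

Subinterval widths: 0.75, 0.75, 4, 0.5.
f(3.5) ≈ 1.871, f(4.25) ≈ 2.062, f(5) ≈ 2.236, f(9) ≈ 3.000, f(9.5) ≈ 3.082.
On each subinterval the trapezoid contributes (Δs_i/2)·[f(s_{i-1}) + f(s_i)].
Sum ≈ 15.079.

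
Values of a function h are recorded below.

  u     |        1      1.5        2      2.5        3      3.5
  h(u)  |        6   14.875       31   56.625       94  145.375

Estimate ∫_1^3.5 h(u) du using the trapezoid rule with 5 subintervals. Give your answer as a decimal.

136.09375

Δu = 0.5.
T_5 = (0.5/2)·[6 + 2·14.875 + 2·31 + 2·56.625 + 2·94 + 145.375] = 136.09375.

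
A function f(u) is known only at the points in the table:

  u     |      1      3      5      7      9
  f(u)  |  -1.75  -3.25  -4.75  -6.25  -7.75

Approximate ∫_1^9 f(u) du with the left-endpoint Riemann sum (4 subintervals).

Δu = 2.
Sum = 2·[(-1.75) + (-3.25) + (-4.75) + (-6.25)] = -32.

-32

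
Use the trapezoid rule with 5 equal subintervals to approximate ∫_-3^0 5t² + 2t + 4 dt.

Δt = (0 − (-3))/5 = 0.6.
f(-3) = 43, f(-2.4) = 28, f(-1.8) = 16.6, f(-1.2) = 8.8, f(-0.6) = 4.6, f(0) = 4.
T_5 = (Δt/2)·[f(t_0) + 2f(t_1) + ... + 2f(t_{4}) + f(t_5)].
Sum = 48.9.

48.9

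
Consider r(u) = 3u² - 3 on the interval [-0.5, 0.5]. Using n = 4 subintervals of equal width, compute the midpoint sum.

-2.765625

Δu = (0.5 − (-0.5))/4 = 0.25.
Midpoints: -0.375, -0.125, 0.125, 0.375.
r(-0.375) = -2.578125, r(-0.125) = -2.953125, r(0.125) = -2.953125, r(0.375) = -2.578125.
Sum = Δu · [r(-0.375) + r(-0.125) + r(0.125) + r(0.375)].
Sum = -2.765625.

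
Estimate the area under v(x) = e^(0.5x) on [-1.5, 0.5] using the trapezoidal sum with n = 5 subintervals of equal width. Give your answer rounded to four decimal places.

1.6287

Δx = (0.5 − (-1.5))/5 = 0.4.
v(-1.5) ≈ 0.4724, v(-1.1) ≈ 0.5769, v(-0.7) ≈ 0.7047, v(-0.3) ≈ 0.8607, v(0.1) ≈ 1.0513, v(0.5) ≈ 1.2840.
T_5 = (Δx/2)·[v(x_0) + 2v(x_1) + ... + 2v(x_{4}) + v(x_5)].
Sum ≈ 1.6287.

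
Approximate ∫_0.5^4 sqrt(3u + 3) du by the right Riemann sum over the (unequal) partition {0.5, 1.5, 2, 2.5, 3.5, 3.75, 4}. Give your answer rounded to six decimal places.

11.445008

Subinterval widths: 1, 0.5, 0.5, 1, 0.25, 0.25.
Right endpoints: 1.5, 2, 2.5, 3.5, 3.75, 4.
f(1.5) ≈ 2.738613, f(2) ≈ 3.000000, f(2.5) ≈ 3.240370, f(3.5) ≈ 3.674235, f(3.75) ≈ 3.774917, f(4) ≈ 3.872983.
Sum = Σ Δu_i · f(u_i).
Sum ≈ 11.445008.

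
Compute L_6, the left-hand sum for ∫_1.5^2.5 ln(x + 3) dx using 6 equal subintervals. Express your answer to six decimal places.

Δx = (2.5 − 1.5)/6 = 1/6.
Left endpoints: 1.5, 5/3, 11/6, 2, 13/6, 7/3.
f(1.5) ≈ 1.504077, f(5/3) ≈ 1.540445, f(11/6) ≈ 1.575536, f(2) ≈ 1.609438, f(13/6) ≈ 1.642228, f(7/3) ≈ 1.673976.
Sum = Δx · [f(1.5) + f(5/3) + f(11/6) + ...].
Sum ≈ 1.590950.

1.590950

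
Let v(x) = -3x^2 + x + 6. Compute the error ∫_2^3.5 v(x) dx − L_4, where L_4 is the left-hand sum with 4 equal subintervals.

Exact integral: ∫_2^3.5 v(x) dx = -21.75.
L_4 = -17.49609375.
Error = -21.75 − (-17.49609375) = -4.25390625.

-4.25390625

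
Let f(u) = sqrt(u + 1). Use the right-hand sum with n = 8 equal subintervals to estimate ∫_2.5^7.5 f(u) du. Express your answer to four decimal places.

Δu = (7.5 − 2.5)/8 = 0.625.
Right endpoints: 3.125, 3.75, 4.375, 5, 5.625, 6.25, 6.875, 7.5.
f(3.125) ≈ 2.0310, f(3.75) ≈ 2.1794, f(4.375) ≈ 2.3184, f(5) ≈ 2.4495, f(5.625) ≈ 2.5739, f(6.25) ≈ 2.6926, f(6.875) ≈ 2.8062, f(7.5) ≈ 2.9155.
Sum = Δu · [f(3.125) + f(3.75) + f(4.375) + ...].
Sum ≈ 12.4791.

12.4791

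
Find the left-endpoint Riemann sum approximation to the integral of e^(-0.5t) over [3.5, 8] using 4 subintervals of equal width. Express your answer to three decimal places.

0.407

Δt = (8 − 3.5)/4 = 1.125.
Left endpoints: 3.5, 4.625, 5.75, 6.875.
f(3.5) ≈ 0.174, f(4.625) ≈ 0.099, f(5.75) ≈ 0.056, f(6.875) ≈ 0.032.
Sum = Δt · [f(3.5) + f(4.625) + f(5.75) + f(6.875)].
Sum ≈ 0.407.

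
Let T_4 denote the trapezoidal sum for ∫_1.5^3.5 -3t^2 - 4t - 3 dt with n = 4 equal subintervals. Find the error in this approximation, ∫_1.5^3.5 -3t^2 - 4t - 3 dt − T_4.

Exact integral: ∫_1.5^3.5 f(t) dt = -65.5.
T_4 = -65.75.
Error = -65.5 − (-65.75) = 0.25.

0.25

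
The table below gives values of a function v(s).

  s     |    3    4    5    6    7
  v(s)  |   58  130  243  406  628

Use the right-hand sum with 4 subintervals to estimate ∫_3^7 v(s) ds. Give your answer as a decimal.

Δs = 1.
Sum = 1·[130 + 243 + 406 + 628] = 1407.

1407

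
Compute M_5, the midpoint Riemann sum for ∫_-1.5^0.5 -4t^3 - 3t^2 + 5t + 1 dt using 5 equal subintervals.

Δt = (0.5 − (-1.5))/5 = 0.4.
Midpoints: -1.3, -0.9, -0.5, -0.1, 0.3.
f(-1.3) = -1.782, f(-0.9) = -3.014, f(-0.5) = -1.75, f(-0.1) = 0.474, f(0.3) = 2.122.
Sum = Δt · [f(-1.3) + f(-0.9) + f(-0.5) + f(-0.1) + f(0.3)].
Sum = -1.58.

-1.58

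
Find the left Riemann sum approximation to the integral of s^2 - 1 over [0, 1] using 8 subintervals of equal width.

-0.7265625

Δs = (1 − 0)/8 = 0.125.
Left endpoints: 0, 0.125, 0.25, 0.375, 0.5, 0.625, 0.75, 0.875.
f(0) = -1, f(0.125) = -0.984375, f(0.25) = -0.9375, f(0.375) = -0.859375, f(0.5) = -0.75, f(0.625) = -0.609375, f(0.75) = -0.4375, f(0.875) = -0.234375.
Sum = Δs · [f(0) + f(0.125) + f(0.25) + ...].
Sum = -0.7265625.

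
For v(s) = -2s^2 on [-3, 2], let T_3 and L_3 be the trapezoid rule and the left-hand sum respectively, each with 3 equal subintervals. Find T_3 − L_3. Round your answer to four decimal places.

T_3 ≈ -27.962963.
L_3 ≈ -36.296296.
T_3 − L_3 ≈ 8.3333.

8.3333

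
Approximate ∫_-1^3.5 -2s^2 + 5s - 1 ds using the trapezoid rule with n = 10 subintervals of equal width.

-5.92875

Δs = (3.5 − (-1))/10 = 0.45.
f(-1) = -8, f(-0.55) = -4.355, f(-0.1) = -1.52, f(0.35) = 0.505, f(0.8) = 1.72, f(1.25) = 2.125, f(1.7) = 1.72, f(2.15) = 0.505, f(2.6) = -1.52, f(3.05) = -4.355, f(3.5) = -8.
T_10 = (Δs/2)·[f(s_0) + 2f(s_1) + ... + 2f(s_{9}) + f(s_10)].
Sum = -5.92875.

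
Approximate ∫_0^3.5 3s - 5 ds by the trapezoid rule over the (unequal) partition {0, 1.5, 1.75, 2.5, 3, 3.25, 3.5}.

Subinterval widths: 1.5, 0.25, 0.75, 0.5, 0.25, 0.25.
f(0) = -5, f(1.5) = -0.5, f(1.75) = 0.25, f(2.5) = 2.5, f(3) = 4, f(3.25) = 4.75, f(3.5) = 5.5.
On each subinterval the trapezoid contributes (Δs_i/2)·[f(s_{i-1}) + f(s_i)].
Sum = 0.875.

0.875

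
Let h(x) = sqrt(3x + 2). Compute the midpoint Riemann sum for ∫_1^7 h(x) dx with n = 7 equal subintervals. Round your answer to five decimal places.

Δx = (7 − 1)/7 = 6/7.
Midpoints: 10/7, 16/7, 22/7, 4, 34/7, 40/7, 46/7.
h(10/7) ≈ 2.50713, h(16/7) ≈ 2.97610, h(22/7) ≈ 3.38062, h(4) ≈ 3.74166, h(34/7) ≈ 4.07080, h(40/7) ≈ 4.37526, h(46/7) ≈ 4.65986.
Sum = Δx · [h(10/7) + h(16/7) + h(22/7) + ...].
Sum ≈ 22.03836.

22.03836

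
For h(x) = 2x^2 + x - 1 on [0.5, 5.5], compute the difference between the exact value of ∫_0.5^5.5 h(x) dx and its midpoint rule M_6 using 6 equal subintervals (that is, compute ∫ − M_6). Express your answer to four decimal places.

0.5787

Exact integral: ∫_0.5^5.5 h(x) dx ≈ 120.833333.
M_6 ≈ 120.254630.
Error ≈ 120.833333 − 120.254630 ≈ 0.5787.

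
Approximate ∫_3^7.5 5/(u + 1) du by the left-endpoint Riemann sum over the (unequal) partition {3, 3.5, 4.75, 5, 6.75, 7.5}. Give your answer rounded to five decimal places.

Subinterval widths: 0.5, 1.25, 0.25, 1.75, 0.75.
Left endpoints: 3, 3.5, 4.75, 5, 6.75.
f(3) = 1.25, f(3.5) = 10/9, f(4.75) = 20/23, f(5) = 5/6, f(6.75) = 20/31.
Sum = Σ Δu_i · f(u_i).
Sum ≈ 4.17348.

4.17348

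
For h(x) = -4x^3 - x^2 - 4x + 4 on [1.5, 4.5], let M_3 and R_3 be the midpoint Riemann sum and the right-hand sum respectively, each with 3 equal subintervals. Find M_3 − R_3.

M_3 = -449.
R_3 = -667.25.
M_3 − R_3 = 218.25.

218.25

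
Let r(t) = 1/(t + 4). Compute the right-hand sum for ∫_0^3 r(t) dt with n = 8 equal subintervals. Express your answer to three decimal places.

0.540

Δt = (3 − 0)/8 = 0.375.
Right endpoints: 0.375, 0.75, 1.125, 1.5, 1.875, 2.25, 2.625, 3.
r(0.375) = 8/35, r(0.75) = 4/19, r(1.125) = 8/41, r(1.5) = 2/11, r(1.875) = 8/47, r(2.25) = 0.16, r(2.625) = 8/53, r(3) = 1/7.
Sum = Δt · [r(0.375) + r(0.75) + r(1.125) + ...].
Sum ≈ 0.540.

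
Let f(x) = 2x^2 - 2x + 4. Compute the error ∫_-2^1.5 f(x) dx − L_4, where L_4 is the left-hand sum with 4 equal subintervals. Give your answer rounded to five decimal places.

Exact integral: ∫_-2^1.5 f(x) dx ≈ 23.3333333.
L_4 = 28.8203125.
Error ≈ 23.3333333 − 28.8203125 ≈ -5.48698.

-5.48698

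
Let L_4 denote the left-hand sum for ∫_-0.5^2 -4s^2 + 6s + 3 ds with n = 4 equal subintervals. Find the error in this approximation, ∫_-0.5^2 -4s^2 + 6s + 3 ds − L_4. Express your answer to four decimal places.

Exact integral: ∫_-0.5^2 f(s) ds ≈ 7.916667.
L_4 = 7.265625.
Error ≈ 7.916667 − 7.265625 ≈ 0.6510.

0.6510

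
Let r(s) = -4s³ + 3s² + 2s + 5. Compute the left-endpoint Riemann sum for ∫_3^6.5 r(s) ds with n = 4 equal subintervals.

-1043.1640625

Δs = (6.5 − 3)/4 = 0.875.
Left endpoints: 3, 3.875, 4.75, 5.625.
r(3) = -70, r(3.875) = -174.9453125, r(4.75) = -346.5, r(5.625) = -600.7421875.
Sum = Δs · [r(3) + r(3.875) + r(4.75) + r(5.625)].
Sum = -1043.1640625.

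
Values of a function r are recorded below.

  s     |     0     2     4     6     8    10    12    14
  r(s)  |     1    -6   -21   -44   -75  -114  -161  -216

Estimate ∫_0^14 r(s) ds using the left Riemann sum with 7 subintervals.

-840

Δs = 2.
Sum = 2·[1 + (-6) + (-21) + (-44) + (-75) + (-114) + (-161)] = -840.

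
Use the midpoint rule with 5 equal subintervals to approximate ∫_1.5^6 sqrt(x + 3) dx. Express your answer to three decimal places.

11.638

Δx = (6 − 1.5)/5 = 0.9.
Midpoints: 1.95, 2.85, 3.75, 4.65, 5.55.
f(1.95) ≈ 2.225, f(2.85) ≈ 2.419, f(3.75) ≈ 2.598, f(4.65) ≈ 2.766, f(5.55) ≈ 2.924.
Sum = Δx · [f(1.95) + f(2.85) + f(3.75) + f(4.65) + f(5.55)].
Sum ≈ 11.638.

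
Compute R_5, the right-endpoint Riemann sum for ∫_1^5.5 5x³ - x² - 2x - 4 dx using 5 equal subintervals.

1424.0925

Δx = (5.5 − 1)/5 = 0.9.
Right endpoints: 1.9, 2.8, 3.7, 4.6, 5.5.
f(1.9) = 22.885, f(2.8) = 92.32, f(3.7) = 228.175, f(4.6) = 452.32, f(5.5) = 786.625.
Sum = Δx · [f(1.9) + f(2.8) + f(3.7) + f(4.6) + f(5.5)].
Sum = 1424.0925.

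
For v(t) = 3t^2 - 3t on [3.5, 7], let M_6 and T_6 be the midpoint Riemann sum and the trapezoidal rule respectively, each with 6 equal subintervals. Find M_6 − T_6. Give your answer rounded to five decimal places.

-0.89323

M_6 ≈ 244.7022569.
T_6 ≈ 245.5954861.
M_6 − T_6 ≈ -0.89323.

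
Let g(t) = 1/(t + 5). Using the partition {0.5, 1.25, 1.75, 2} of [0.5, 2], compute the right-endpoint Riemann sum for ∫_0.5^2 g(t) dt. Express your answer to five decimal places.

Subinterval widths: 0.75, 0.5, 0.25.
Right endpoints: 1.25, 1.75, 2.
g(1.25) = 0.16, g(1.75) = 4/27, g(2) = 1/7.
Sum = Σ Δt_i · g(t_i).
Sum ≈ 0.22979.

0.22979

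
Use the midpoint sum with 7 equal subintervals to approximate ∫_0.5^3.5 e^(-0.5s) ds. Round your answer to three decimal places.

1.208

Δs = (3.5 − 0.5)/7 = 3/7.
Midpoints: 5/7, 8/7, 11/7, 2, 17/7, 20/7, 23/7.
f(5/7) ≈ 0.700, f(8/7) ≈ 0.565, f(11/7) ≈ 0.456, f(2) ≈ 0.368, f(17/7) ≈ 0.297, f(20/7) ≈ 0.240, f(23/7) ≈ 0.193.
Sum = Δs · [f(5/7) + f(8/7) + f(11/7) + ...].
Sum ≈ 1.208.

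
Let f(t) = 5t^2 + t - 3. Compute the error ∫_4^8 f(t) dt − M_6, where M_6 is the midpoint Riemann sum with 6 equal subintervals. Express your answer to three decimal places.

0.741

Exact integral: ∫_4^8 f(t) dt ≈ 758.66667.
M_6 ≈ 757.92593.
Error ≈ 758.66667 − 757.92593 ≈ 0.741.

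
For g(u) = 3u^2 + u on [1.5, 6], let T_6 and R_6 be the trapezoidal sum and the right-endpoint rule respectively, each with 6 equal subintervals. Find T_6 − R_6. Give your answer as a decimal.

T_6 = 230.765625.
R_6 = 270.421875.
T_6 − R_6 = -39.65625.

-39.65625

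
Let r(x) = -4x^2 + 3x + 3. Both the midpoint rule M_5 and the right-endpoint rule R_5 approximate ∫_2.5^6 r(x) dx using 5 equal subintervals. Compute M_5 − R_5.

39.69

M_5 = -211.47.
R_5 = -251.16.
M_5 − R_5 = 39.69.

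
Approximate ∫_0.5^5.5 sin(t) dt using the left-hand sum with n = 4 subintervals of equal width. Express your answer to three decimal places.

Δt = (5.5 − 0.5)/4 = 1.25.
Left endpoints: 0.5, 1.75, 3, 4.25.
f(0.5) ≈ 0.479, f(1.75) ≈ 0.984, f(3) ≈ 0.141, f(4.25) ≈ -0.895.
Sum = Δt · [f(0.5) + f(1.75) + f(3) + f(4.25)].
Sum ≈ 0.887.

0.887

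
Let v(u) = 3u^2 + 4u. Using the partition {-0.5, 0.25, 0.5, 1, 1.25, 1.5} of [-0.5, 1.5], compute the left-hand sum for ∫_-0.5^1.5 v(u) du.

Subinterval widths: 0.75, 0.25, 0.5, 0.25, 0.25.
Left endpoints: -0.5, 0.25, 0.5, 1, 1.25.
v(-0.5) = -1.25, v(0.25) = 1.1875, v(0.5) = 2.75, v(1) = 7, v(1.25) = 9.6875.
Sum = Σ Δu_i · v(u_i).
Sum = 4.90625.

4.90625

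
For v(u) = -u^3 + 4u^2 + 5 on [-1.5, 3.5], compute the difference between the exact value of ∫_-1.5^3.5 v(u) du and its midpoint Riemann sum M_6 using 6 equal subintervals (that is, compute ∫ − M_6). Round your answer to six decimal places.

0.289352

Exact integral: ∫_-1.5^3.5 v(u) du ≈ 50.41666667.
M_6 ≈ 50.12731481.
Error ≈ 50.41666667 − 50.12731481 ≈ 0.289352.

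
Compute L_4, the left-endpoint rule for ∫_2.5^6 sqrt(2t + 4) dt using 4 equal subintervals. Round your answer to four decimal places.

Δt = (6 − 2.5)/4 = 0.875.
Left endpoints: 2.5, 3.375, 4.25, 5.125.
f(2.5) ≈ 3.0000, f(3.375) ≈ 3.2787, f(4.25) ≈ 3.5355, f(5.125) ≈ 3.7749.
Sum = Δt · [f(2.5) + f(3.375) + f(4.25) + f(5.125)].
Sum ≈ 11.8905.

11.8905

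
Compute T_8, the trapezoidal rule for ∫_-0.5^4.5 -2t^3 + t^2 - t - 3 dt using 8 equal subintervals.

Δt = (4.5 − (-0.5))/8 = 0.625.
f(-0.5) = -2, f(0.125) = -3.11328125, f(0.75) = -4.03125, f(1.375) = -7.68359375, f(2) = -17, f(2.625) = -34.91015625, f(3.25) = -64.34375, f(3.875) = -108.23046875, f(4.5) = -169.5.
T_8 = (Δt/2)·[f(t_0) + 2f(t_1) + ... + 2f(t_{7}) + f(t_8)].
Sum = -203.1640625.

-203.1640625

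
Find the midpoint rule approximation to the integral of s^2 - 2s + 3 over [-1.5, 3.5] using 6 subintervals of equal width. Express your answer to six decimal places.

Δs = (3.5 − (-1.5))/6 = 5/6.
Midpoints: -13/12, -0.25, 7/12, 17/12, 2.25, 37/12.
f(-13/12) = 913/144, f(-0.25) = 3.5625, f(7/12) = 313/144, f(17/12) = 313/144, f(2.25) = 3.5625, f(37/12) = 913/144.
Sum = Δs · [f(-13/12) + f(-0.25) + f(7/12) + ...].
Sum ≈ 20.127315.

20.127315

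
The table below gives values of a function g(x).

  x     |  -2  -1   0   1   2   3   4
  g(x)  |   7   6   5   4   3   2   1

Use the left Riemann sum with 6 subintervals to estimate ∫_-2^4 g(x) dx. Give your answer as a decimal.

Δx = 1.
Sum = 1·[7 + 6 + 5 + 4 + 3 + 2] = 27.

27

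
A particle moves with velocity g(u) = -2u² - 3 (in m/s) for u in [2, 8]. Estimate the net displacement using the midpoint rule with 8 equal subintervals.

Δu = (8 − 2)/8 = 0.75.
Midpoints: 2.375, 3.125, 3.875, 4.625, 5.375, 6.125, 6.875, 7.625.
g(2.375) = -14.28125, g(3.125) = -22.53125, g(3.875) = -33.03125, g(4.625) = -45.78125, g(5.375) = -60.78125, g(6.125) = -78.03125, g(6.875) = -97.53125, g(7.625) = -119.28125.
Sum = Δu · [g(2.375) + g(3.125) + g(3.875) + ...].
Sum = -353.4375.

-353.4375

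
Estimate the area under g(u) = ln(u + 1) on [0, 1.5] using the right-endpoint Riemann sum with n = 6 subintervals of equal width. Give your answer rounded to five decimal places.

0.90215

Δu = (1.5 − 0)/6 = 0.25.
Right endpoints: 0.25, 0.5, 0.75, 1, 1.25, 1.5.
g(0.25) ≈ 0.22314, g(0.5) ≈ 0.40547, g(0.75) ≈ 0.55962, g(1) ≈ 0.69315, g(1.25) ≈ 0.81093, g(1.5) ≈ 0.91629.
Sum = Δu · [g(0.25) + g(0.5) + g(0.75) + ...].
Sum ≈ 0.90215.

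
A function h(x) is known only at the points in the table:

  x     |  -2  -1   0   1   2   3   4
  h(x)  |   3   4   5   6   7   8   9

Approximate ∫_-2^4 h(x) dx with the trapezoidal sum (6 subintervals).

36

Δx = 1.
T_6 = (1/2)·[3 + 2·4 + 2·5 + 2·6 + 2·7 + 2·8 + 9] = 36.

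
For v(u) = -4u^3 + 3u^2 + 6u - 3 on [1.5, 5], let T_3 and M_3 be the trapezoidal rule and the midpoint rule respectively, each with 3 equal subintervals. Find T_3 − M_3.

T_3 ≈ -469.145833.
M_3 ≈ -426.270833.
T_3 − M_3 = -42.875.

-42.875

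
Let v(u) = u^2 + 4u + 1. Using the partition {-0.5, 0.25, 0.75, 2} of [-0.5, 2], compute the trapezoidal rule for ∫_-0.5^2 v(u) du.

13.125

Subinterval widths: 0.75, 0.5, 1.25.
v(-0.5) = -0.75, v(0.25) = 2.0625, v(0.75) = 4.5625, v(2) = 13.
On each subinterval the trapezoid contributes (Δu_i/2)·[v(u_{i-1}) + v(u_i)].
Sum = 13.125.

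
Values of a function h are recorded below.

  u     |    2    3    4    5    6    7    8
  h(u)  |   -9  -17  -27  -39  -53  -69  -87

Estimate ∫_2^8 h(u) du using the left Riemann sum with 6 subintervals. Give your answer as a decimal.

-214

Δu = 1.
Sum = 1·[(-9) + (-17) + (-27) + (-39) + (-53) + (-69)] = -214.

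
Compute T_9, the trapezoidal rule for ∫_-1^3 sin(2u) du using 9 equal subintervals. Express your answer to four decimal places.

Δu = (3 − (-1))/9 = 4/9.
f(-1) ≈ -0.9093, f(-5/9) ≈ -0.8962, f(-1/9) ≈ -0.2204, f(1/3) ≈ 0.6184, f(7/9) ≈ 0.9999, f(11/9) ≈ 0.6420, f(5/3) ≈ -0.1906, f(19/9) ≈ -0.8823, f(23/9) ≈ -0.9216, f(3) ≈ -0.2794.
T_9 = (Δu/2)·[f(u_0) + 2f(u_1) + ... + 2f(u_{8}) + f(u_9)].
Sum ≈ -0.6422.

-0.6422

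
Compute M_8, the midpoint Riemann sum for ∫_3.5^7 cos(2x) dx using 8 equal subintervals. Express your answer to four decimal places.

Δx = (7 − 3.5)/8 = 0.4375.
Midpoints: 3.71875, 4.15625, 4.59375, 5.03125, 5.46875, 5.90625, 6.34375, 6.78125.
f(3.71875) ≈ 0.4045, f(4.15625) ≈ -0.4426, f(4.59375) ≈ -0.9720, f(5.03125) ≈ -0.8035, f(5.46875) ≈ -0.0580, f(5.90625) ≈ 0.7290, f(6.34375) ≈ 0.9927, f(6.78125) ≈ 0.5436.
Sum = Δx · [f(3.71875) + f(4.15625) + f(4.59375) + ...].
Sum ≈ 0.1723.

0.1723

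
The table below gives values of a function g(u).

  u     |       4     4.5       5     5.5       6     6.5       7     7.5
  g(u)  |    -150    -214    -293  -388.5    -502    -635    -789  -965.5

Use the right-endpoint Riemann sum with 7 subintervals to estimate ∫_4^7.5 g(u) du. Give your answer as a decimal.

Δu = 0.5.
Sum = 0.5·[(-214) + (-293) + (-388.5) + (-502) + (-635) + (-789) + (-965.5)] = -1893.5.

-1893.5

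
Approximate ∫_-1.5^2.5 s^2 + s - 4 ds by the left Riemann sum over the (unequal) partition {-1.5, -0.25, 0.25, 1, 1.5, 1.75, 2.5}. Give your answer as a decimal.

-9.375

Subinterval widths: 1.25, 0.5, 0.75, 0.5, 0.25, 0.75.
Left endpoints: -1.5, -0.25, 0.25, 1, 1.5, 1.75.
f(-1.5) = -3.25, f(-0.25) = -4.1875, f(0.25) = -3.6875, f(1) = -2, f(1.5) = -0.25, f(1.75) = 0.8125.
Sum = Σ Δs_i · f(s_i).
Sum = -9.375.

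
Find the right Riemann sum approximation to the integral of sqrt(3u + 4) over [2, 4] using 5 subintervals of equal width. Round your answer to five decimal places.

7.36116

Δu = (4 − 2)/5 = 0.4.
Right endpoints: 2.4, 2.8, 3.2, 3.6, 4.
f(2.4) ≈ 3.34664, f(2.8) ≈ 3.52136, f(3.2) ≈ 3.68782, f(3.6) ≈ 3.84708, f(4) ≈ 4.00000.
Sum = Δu · [f(2.4) + f(2.8) + f(3.2) + f(3.6) + f(4)].
Sum ≈ 7.36116.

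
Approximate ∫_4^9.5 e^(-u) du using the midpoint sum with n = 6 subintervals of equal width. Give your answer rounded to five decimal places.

0.01762

Δu = (9.5 − 4)/6 = 11/12.
Midpoints: 107/24, 5.375, 151/24, 173/24, 8.125, 217/24.
f(107/24) ≈ 0.01158, f(5.375) ≈ 0.00463, f(151/24) ≈ 0.00185, f(173/24) ≈ 0.00074, f(8.125) ≈ 0.00030, f(217/24) ≈ 0.00012.
Sum = Δu · [f(107/24) + f(5.375) + f(151/24) + ...].
Sum ≈ 0.01762.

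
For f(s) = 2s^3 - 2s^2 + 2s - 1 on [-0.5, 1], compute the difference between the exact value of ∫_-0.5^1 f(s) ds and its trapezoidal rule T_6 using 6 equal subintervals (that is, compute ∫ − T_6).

Exact integral: ∫_-0.5^1 f(s) ds = -1.03125.
T_6 = -1.0390625.
Error = -1.03125 − (-1.0390625) = 0.0078125.

0.0078125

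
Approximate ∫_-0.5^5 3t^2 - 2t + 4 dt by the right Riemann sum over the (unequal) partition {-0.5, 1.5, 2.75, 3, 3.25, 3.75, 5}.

161.125

Subinterval widths: 2, 1.25, 0.25, 0.25, 0.5, 1.25.
Right endpoints: 1.5, 2.75, 3, 3.25, 3.75, 5.
f(1.5) = 7.75, f(2.75) = 21.1875, f(3) = 25, f(3.25) = 29.1875, f(3.75) = 38.6875, f(5) = 69.
Sum = Σ Δt_i · f(t_i).
Sum = 161.125.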